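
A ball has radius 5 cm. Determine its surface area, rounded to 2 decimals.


Shape: sphere
Radius r = 5 cm
Formula: SA = 4 * pi * r^2
r^2 = 25
SA = 4 * pi * 25
SA = 100 * pi
SA = 314.16
314.16 cm^2


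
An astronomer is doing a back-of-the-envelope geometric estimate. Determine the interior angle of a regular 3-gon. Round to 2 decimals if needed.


Shape: regular triangle (3 sides)
Formula: interior angle = (n - 2) * 180 / n
(n - 2) = 1
(n - 2) * 180 = 180
angle = 180 / 3
angle = 60
60 degrees


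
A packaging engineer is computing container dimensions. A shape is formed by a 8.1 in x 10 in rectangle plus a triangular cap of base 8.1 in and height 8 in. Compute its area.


Composite shape: rectangle + triangle
Rectangle area = 8.1 * 10 = 81
Triangle area = 0.5 * 8.1 * 8 = 32.4
Total = 81 + 32.4
Total = 113.4
113.4 in^2


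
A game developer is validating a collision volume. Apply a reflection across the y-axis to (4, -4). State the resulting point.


Transformation: reflection
Original point: (4, -4)
Rule for reflection over the y-axis: (x, y) -> (-x, y)
Apply: (4, -4) -> (-4, -4)
(-4, -4)


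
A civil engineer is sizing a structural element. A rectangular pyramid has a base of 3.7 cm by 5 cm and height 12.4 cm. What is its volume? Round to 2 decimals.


Shape: rectangular pyramid
Base: 3.7 cm x 5 cm, Height h = 12.4 cm
Formula: V = (1/3) * base_area * h
base_area = 3.7 * 5 = 18.5
base_area * h = 18.5 * 12.4 = 229.4
V = 229.4 / 3
V = 76.47
76.47 cm^3


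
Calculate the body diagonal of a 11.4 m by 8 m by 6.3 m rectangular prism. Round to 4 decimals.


Shape: rectangular box (space diagonal)
l = 11.4 m, w = 8 m, h = 6.3 m
Visualize: the diagonal of the base, then a right triangle with that diagonal and the height.
Formula: d = sqrt(l^2 + w^2 + h^2)
l^2 + w^2 + h^2 = 129.96 + 64 + 39.69 = 233.65
d = sqrt(233.65)
d = 15.2856
15.2856 m


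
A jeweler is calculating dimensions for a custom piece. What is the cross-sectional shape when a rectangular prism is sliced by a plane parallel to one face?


Solid: rectangular prism
Cutting plane: parallel to one face
Visualize the intersection of the plane with the solid's surface.
The boundary of the cut region is a rectangle.
rectangle


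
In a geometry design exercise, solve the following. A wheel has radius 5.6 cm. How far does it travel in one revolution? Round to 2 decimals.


Shape: circle
Radius r = 5.6 cm
Formula: C = 2 * pi * r
C = 2 * pi * 5.6
C = 11.2 * pi
C = 35.19
35.19 cm


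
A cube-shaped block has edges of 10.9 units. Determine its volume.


Shape: cube
Side s = 10.9 units
Formula: V = s^3
V = 10.9 * 10.9 * 10.9
V = 118.81 * 10.9
V = 1295.029
1295.029 units^3


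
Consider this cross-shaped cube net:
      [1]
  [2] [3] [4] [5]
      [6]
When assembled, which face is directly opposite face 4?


Net: cross layout. Take square 3 as the base (bottom).
Fold the four squares in the horizontal row up around 3: 2 -> left, 4 -> right, 5 wraps to the top.
Fold 1 and 6 up from 3: 1 -> back, 6 -> front.
Opposite pairs are therefore: (1, 6), (2, 4), (3, 5).
Face 4 is opposite face 2.
face 2


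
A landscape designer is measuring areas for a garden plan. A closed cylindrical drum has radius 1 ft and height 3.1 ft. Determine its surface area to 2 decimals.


Shape: closed cylinder
Radius r = 1 ft, Height h = 3.1 ft
Formula: SA = 2*pi*r^2 + 2*pi*r*h = 2*pi*r*(r + h)
r + h = 4.1
2 * r * (r + h) = 2 * 1 * 4.1 = 8.2
SA = 8.2 * pi
SA = 25.76
25.76 ft^2


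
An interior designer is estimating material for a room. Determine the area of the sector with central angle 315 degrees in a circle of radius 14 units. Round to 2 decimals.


Shape: circular sector
Radius r = 14 units, Angle = 315 degrees
Formula: A = (angle/360) * pi * r^2
r^2 = 196
Fraction of circle = 315/360
A = (315/360) * pi * 196
A = 171.5 * pi
A = 538.78
538.78 units^2


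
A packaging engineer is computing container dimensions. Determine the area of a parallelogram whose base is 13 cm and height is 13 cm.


Shape: parallelogram
Base b = 13 cm, Height h = 13 cm
Formula: A = b * h
A = 13 * 13
A = 169
169 cm^2


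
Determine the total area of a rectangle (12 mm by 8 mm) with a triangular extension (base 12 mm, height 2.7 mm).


Composite shape: rectangle + triangle
Rectangle area = 12 * 8 = 96
Triangle area = 0.5 * 12 * 2.7 = 16.2
Total = 96 + 16.2
Total = 112.2
112.2 mm^2


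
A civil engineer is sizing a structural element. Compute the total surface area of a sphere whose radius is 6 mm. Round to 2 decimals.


Shape: sphere
Radius r = 6 mm
Formula: SA = 4 * pi * r^2
r^2 = 36
SA = 4 * pi * 36
SA = 144 * pi
SA = 452.39
452.39 mm^2


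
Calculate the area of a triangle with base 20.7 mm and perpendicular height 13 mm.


Shape: triangle
Base b = 20.7 mm, Height h = 13 mm
Formula: A = (1/2) * b * h
A = 0.5 * 20.7 * 13
A = 0.5 * 269.1
A = 134.55
134.55 mm^2


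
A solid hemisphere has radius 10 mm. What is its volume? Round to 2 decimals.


Shape: hemisphere (half of a sphere)
Radius r = 10 mm
Formula: V = (1/2) * (4/3) * pi * r^3 = (2/3) * pi * r^3
r^3 = 1000
(2/3) * 1000 = 666.666667
V = 666.666667 * pi
V = 2094.4
2094.4 mm^3


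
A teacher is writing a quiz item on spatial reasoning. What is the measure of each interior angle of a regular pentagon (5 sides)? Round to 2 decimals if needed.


Shape: regular pentagon (5 sides)
Formula: interior angle = (n - 2) * 180 / n
(n - 2) = 3
(n - 2) * 180 = 540
angle = 540 / 5
angle = 108
108 degrees


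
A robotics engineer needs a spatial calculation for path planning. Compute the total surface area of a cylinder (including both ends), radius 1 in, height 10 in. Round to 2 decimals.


Shape: closed cylinder
Radius r = 1 in, Height h = 10 in
Formula: SA = 2*pi*r^2 + 2*pi*r*h = 2*pi*r*(r + h)
r + h = 11
2 * r * (r + h) = 2 * 1 * 11 = 22
SA = 22 * pi
SA = 69.12
69.12 in^2


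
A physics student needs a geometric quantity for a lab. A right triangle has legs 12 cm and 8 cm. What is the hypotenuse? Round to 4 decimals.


Shape: right triangle
Legs a = 12 cm, b = 8 cm
Formula: c = sqrt(a^2 + b^2)
a^2 = 144, b^2 = 64
a^2 + b^2 = 208
c = sqrt(208)
c = 14.4222
14.4222 cm


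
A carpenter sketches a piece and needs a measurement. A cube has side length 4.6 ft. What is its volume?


Shape: cube
Side s = 4.6 ft
Formula: V = s^3
V = 4.6 * 4.6 * 4.6
V = 21.16 * 4.6
V = 97.336
97.336 ft^3


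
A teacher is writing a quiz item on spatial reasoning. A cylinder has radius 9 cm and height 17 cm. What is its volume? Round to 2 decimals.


Shape: cylinder
Radius r = 9 cm, Height h = 17 cm
Formula: V = pi * r^2 * h
r^2 = 81
V = pi * 81 * 17
V = 1377 * pi
V = 4325.97
4325.97 cm^3


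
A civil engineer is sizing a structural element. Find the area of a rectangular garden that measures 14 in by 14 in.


Shape: rectangle
Length l = 14 in, Width w = 14 in
Formula: A = l * w
A = 14 * 14
A = 196
196 in^2


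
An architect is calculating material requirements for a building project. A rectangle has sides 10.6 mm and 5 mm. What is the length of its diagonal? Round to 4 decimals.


Shape: rectangle (diagonal via Pythagoras)
Sides: 10.6 mm and 5 mm
Formula: d = sqrt(l^2 + w^2)
l^2 = 112.36, w^2 = 25
l^2 + w^2 = 137.36
d = sqrt(137.36)
d = 11.7201
11.7201 mm


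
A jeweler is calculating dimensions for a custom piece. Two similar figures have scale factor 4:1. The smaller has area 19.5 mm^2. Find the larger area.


Linear scale factor k = 4
Original area = 19.5 mm^2
Rule: under a linear scaling by k, areas scale by k^2.
k^2 = 4^2 = 16
New area = 19.5 * 16
New area = 312
312 mm^2


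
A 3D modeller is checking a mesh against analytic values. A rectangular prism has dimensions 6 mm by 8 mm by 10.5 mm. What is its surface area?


Shape: rectangular prism
l = 6 mm, w = 8 mm, h = 10.5 mm
Formula: SA = 2(lw + lh + wh)
lw = 48, lh = 63, wh = 84
lw + lh + wh = 195
SA = 2 * 195
SA = 390
390 mm^2


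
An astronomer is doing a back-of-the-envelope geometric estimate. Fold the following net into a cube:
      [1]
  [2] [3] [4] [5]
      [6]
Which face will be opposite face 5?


Net: cross layout. Take square 3 as the base (bottom).
Fold the four squares in the horizontal row up around 3: 2 -> left, 4 -> right, 5 wraps to the top.
Fold 1 and 6 up from 3: 1 -> back, 6 -> front.
Opposite pairs are therefore: (1, 6), (2, 4), (3, 5).
Face 5 is opposite face 3.
face 3


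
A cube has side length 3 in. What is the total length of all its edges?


Shape: cube
Side s = 3 in
A cube has 12 edges, all equal.
Formula: total edge length = 12 * s
Total = 12 * 3
Total = 36
36 in


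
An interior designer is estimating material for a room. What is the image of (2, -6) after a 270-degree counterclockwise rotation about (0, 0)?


Transformation: rotation about the origin
Original point: (2, -6)
Rule for 270 deg counterclockwise: (x, y) -> (y, -x)
Apply: (2, -6) -> (-6, -2)
(-6, -2)


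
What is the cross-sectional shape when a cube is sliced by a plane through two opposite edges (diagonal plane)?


Solid: cube
Cutting plane: through two opposite edges (diagonal plane)
Visualize the intersection of the plane with the solid's surface.
The boundary of the cut region is a rectangle.
rectangle


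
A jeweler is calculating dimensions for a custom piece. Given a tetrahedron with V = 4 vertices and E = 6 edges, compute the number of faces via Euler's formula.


Polyhedron: tetrahedron
Euler's formula for convex polyhedra: V - E + F = 2
Given: V = 4 vertices and E = 6 edges
Solve for F:
F = 2 + E - V = 2 + 6 - 4 = 4
4 faces


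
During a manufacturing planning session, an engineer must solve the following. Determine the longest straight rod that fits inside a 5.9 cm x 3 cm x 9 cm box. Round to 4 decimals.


Shape: rectangular box (space diagonal)
l = 5.9 cm, w = 3 cm, h = 9 cm
Visualize: the diagonal of the base, then a right triangle with that diagonal and the height.
Formula: d = sqrt(l^2 + w^2 + h^2)
l^2 + w^2 + h^2 = 34.81 + 9 + 81 = 124.81
d = sqrt(124.81)
d = 11.1718
11.1718 cm


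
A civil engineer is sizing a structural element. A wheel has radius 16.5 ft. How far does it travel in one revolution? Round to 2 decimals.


Shape: circle
Radius r = 16.5 ft
Formula: C = 2 * pi * r
C = 2 * pi * 16.5
C = 33 * pi
C = 103.67
103.67 ft


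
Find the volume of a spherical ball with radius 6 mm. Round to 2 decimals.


Shape: sphere
Radius r = 6 mm
Formula: V = (4/3) * pi * r^3
r^3 = 216
(4/3) * 216 = 288
V = 288 * pi
V = 904.78
904.78 mm^3


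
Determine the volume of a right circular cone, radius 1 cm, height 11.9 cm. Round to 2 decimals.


Shape: cone
Radius r = 1 cm, Height h = 11.9 cm
Formula: V = (1/3) * pi * r^2 * h
r^2 = 1
pi * r^2 * h = pi * 1 * 11.9 = 11.9 * pi
V = 11.9 * pi / 3
V = 12.46
12.46 cm^3


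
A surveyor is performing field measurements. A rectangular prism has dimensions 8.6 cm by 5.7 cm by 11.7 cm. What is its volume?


Shape: rectangular prism
l = 8.6 cm, w = 5.7 cm, h = 11.7 cm
Formula: V = l * w * h
V = 8.6 * 5.7 * 11.7
V = 49.02 * 11.7
V = 573.534
573.534 cm^3


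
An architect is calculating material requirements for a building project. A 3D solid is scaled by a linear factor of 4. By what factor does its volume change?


Linear scale factor k = 4
Rule: under a linear scaling by k, volumes scale by k^3.
k^3 = 4 * 4 * 4
k^3 = 16 * 4
k^3 = 64
Volume scales by a factor of 64.
64 (dimensionless)


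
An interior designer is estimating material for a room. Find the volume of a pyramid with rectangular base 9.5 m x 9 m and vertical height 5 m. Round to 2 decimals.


Shape: rectangular pyramid
Base: 9.5 m x 9 m, Height h = 5 m
Formula: V = (1/3) * base_area * h
base_area = 9.5 * 9 = 85.5
base_area * h = 85.5 * 5 = 427.5
V = 427.5 / 3
V = 142.5
142.5 m^3


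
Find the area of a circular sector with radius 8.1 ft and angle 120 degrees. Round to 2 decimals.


Shape: circular sector
Radius r = 8.1 ft, Angle = 120 degrees
Formula: A = (angle/360) * pi * r^2
r^2 = 65.61
Fraction of circle = 120/360
A = (120/360) * pi * 65.61
A = 21.87 * pi
A = 68.71
68.71 ft^2


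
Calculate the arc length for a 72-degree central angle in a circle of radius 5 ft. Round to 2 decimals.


Shape: circular arc
Radius r = 5 ft, Angle = 72 degrees
Formula: L = (angle/360) * 2 * pi * r
2 * pi * r = 10 * pi
L = (72/360) * 10 * pi
L = 2 * pi
L = 6.28
6.28 ft


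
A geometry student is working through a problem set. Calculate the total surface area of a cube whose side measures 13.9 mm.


Shape: cube
Side s = 13.9 mm
A cube has 6 square faces.
Formula: SA = 6 * s^2
s^2 = 193.21
SA = 6 * 193.21
SA = 1159.26
1159.26 mm^2


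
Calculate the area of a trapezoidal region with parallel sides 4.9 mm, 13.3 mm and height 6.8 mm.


Shape: trapezoid
Parallel sides a = 4.9 mm, b = 13.3 mm; Height h = 6.8 mm
Formula: A = (a + b) * h / 2
a + b = 4.9 + 13.3 = 18.2
A = 18.2 * 6.8 / 2
A = 123.76 / 2
A = 61.88
61.88 mm^2


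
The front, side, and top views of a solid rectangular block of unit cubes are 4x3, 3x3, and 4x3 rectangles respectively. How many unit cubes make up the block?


Orthographic views of a solid rectangular block:
Front view 4 x 3 -> length = 4, height = 3
Side view 3 x 3 -> width = 3, height = 3 (consistent)
Top view 4 x 3 -> confirms length = 4, width = 3
The block is 4 x 3 x 3.
Total unit cubes = 4 * 3 * 3 = 36
36 unit cubes


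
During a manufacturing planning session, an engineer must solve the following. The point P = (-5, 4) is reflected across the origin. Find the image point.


Transformation: reflection
Original point: (-5, 4)
Rule for reflection through the origin: (x, y) -> (-x, -y)
Apply: (-5, 4) -> (5, -4)
(5, -4)


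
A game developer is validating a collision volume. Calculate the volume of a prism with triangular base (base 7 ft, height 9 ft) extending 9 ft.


Shape: triangular prism
Triangle base = 7 ft, triangle height = 9 ft, prism length L = 9 ft
Formula: V = (1/2 * b * h_tri) * L
Cross-section area = 0.5 * 7 * 9 = 31.5
V = 31.5 * 9
V = 283.5
283.5 ft^3


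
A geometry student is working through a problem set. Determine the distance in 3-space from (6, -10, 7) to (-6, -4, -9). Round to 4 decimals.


3D distance between two points
P1 = (6, -10, 7), P2 = (-6, -4, -9)
Formula: d = sqrt((x2-x1)^2 + (y2-y1)^2 + (z2-z1)^2)
dx = -6 - 6 = -12
dy = -4 - -10 = 6
dz = -9 - 7 = -16
dx^2 + dy^2 + dz^2 = 144 + 36 + 256 = 436
d = sqrt(436)
d = 20.8806
20.8806 units


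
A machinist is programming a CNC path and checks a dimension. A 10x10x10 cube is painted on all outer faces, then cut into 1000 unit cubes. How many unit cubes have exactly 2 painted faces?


Large cube: 10 x 10 x 10, cut into unit cubes.
n = 10, so n - 2 = 8
Cubes with 2 painted faces lie along the edges, excluding corners.
A cube has 12 edges; each contributes (n - 2) = 8 such cubes.
Count = 12 * 8 = 96
96 unit cubes


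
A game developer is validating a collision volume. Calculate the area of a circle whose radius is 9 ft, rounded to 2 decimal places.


Shape: circle
Radius r = 9 ft
Formula: A = pi * r^2
r^2 = 9^2 = 81
A = pi * 81
A = 254.47
254.47 ft^2


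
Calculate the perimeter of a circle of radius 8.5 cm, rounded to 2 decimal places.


Shape: circle
Radius r = 8.5 cm
Formula: C = 2 * pi * r
C = 2 * pi * 8.5
C = 17 * pi
C = 53.41
53.41 cm


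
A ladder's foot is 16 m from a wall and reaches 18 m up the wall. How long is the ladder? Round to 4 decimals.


Shape: right triangle
Legs a = 16 m, b = 18 m
Formula: c = sqrt(a^2 + b^2)
a^2 = 256, b^2 = 324
a^2 + b^2 = 580
c = sqrt(580)
c = 24.0832
24.0832 m


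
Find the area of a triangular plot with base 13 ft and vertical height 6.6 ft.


Shape: triangle
Base b = 13 ft, Height h = 6.6 ft
Formula: A = (1/2) * b * h
A = 0.5 * 13 * 6.6
A = 0.5 * 85.8
A = 42.9
42.9 ft^2


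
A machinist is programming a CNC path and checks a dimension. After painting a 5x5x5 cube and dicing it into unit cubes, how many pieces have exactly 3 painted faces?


Large cube: 5 x 5 x 5, cut into unit cubes.
Cubes with 3 painted faces are at the corners. A cube always has 8 corners.
Count = 8
8 unit cubes


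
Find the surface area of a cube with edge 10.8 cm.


Shape: cube
Side s = 10.8 cm
A cube has 6 square faces.
Formula: SA = 6 * s^2
s^2 = 116.64
SA = 6 * 116.64
SA = 699.84
699.84 cm^2


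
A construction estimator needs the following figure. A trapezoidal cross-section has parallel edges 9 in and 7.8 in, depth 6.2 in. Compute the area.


Shape: trapezoid
Parallel sides a = 9 in, b = 7.8 in; Height h = 6.2 in
Formula: A = (a + b) * h / 2
a + b = 9 + 7.8 = 16.8
A = 16.8 * 6.2 / 2
A = 104.16 / 2
A = 52.08
52.08 in^2


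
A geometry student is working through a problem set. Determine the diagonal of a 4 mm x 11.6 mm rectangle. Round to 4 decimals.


Shape: rectangle (diagonal via Pythagoras)
Sides: 4 mm and 11.6 mm
Formula: d = sqrt(l^2 + w^2)
l^2 = 16, w^2 = 134.56
l^2 + w^2 = 150.56
d = sqrt(150.56)
d = 12.2703
12.2703 mm


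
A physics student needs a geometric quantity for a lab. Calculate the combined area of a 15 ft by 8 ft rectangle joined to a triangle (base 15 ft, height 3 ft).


Composite shape: rectangle + triangle
Rectangle area = 15 * 8 = 120
Triangle area = 0.5 * 15 * 3 = 22.5
Total = 120 + 22.5
Total = 142.5
142.5 ft^2


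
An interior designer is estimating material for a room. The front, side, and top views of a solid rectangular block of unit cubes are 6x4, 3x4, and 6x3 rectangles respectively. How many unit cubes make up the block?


Orthographic views of a solid rectangular block:
Front view 6 x 4 -> length = 6, height = 4
Side view 3 x 4 -> width = 3, height = 4 (consistent)
Top view 6 x 3 -> confirms length = 6, width = 3
The block is 6 x 3 x 4.
Total unit cubes = 6 * 3 * 4 = 72
72 unit cubes


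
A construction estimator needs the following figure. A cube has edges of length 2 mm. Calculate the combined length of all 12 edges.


Shape: cube
Side s = 2 mm
A cube has 12 edges, all equal.
Formula: total edge length = 12 * s
Total = 12 * 2
Total = 24
24 mm


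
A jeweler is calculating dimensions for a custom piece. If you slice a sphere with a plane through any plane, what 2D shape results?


Solid: sphere
Cutting plane: through any plane
Visualize the intersection of the plane with the solid's surface.
The boundary of the cut region is a circle.
circle


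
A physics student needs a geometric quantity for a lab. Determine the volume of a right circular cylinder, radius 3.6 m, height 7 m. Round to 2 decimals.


Shape: cylinder
Radius r = 3.6 m, Height h = 7 m
Formula: V = pi * r^2 * h
r^2 = 12.96
V = pi * 12.96 * 7
V = 90.72 * pi
V = 285.01
285.01 m^3


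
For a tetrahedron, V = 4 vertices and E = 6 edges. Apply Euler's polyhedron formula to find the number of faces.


Polyhedron: tetrahedron
Euler's formula for convex polyhedra: V - E + F = 2
Given: V = 4 vertices and E = 6 edges
Solve for F:
F = 2 + E - V = 2 + 6 - 4 = 4
4 faces


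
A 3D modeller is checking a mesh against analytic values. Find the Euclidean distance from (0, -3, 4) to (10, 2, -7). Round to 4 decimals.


3D distance between two points
P1 = (0, -3, 4), P2 = (10, 2, -7)
Formula: d = sqrt((x2-x1)^2 + (y2-y1)^2 + (z2-z1)^2)
dx = 10 - 0 = 10
dy = 2 - -3 = 5
dz = -7 - 4 = -11
dx^2 + dy^2 + dz^2 = 100 + 25 + 121 = 246
d = sqrt(246)
d = 15.6844
15.6844 units


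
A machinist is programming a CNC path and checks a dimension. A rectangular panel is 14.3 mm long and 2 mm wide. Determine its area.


Shape: rectangle
Length l = 14.3 mm, Width w = 2 mm
Formula: A = l * w
A = 14.3 * 2
A = 28.6
28.6 mm^2


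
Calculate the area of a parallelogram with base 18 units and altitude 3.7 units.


Shape: parallelogram
Base b = 18 units, Height h = 3.7 units
Formula: A = b * h
A = 18 * 3.7
A = 66.6
66.6 units^2


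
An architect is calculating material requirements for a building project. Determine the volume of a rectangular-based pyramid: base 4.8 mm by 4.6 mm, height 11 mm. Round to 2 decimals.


Shape: rectangular pyramid
Base: 4.8 mm x 4.6 mm, Height h = 11 mm
Formula: V = (1/3) * base_area * h
base_area = 4.8 * 4.6 = 22.08
base_area * h = 22.08 * 11 = 242.88
V = 242.88 / 3
V = 80.96
80.96 mm^3


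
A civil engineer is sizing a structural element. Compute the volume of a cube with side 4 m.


Shape: cube
Side s = 4 m
Formula: V = s^3
V = 4 * 4 * 4
V = 16 * 4
V = 64
64 m^3


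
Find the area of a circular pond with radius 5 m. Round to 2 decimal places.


Shape: circle
Radius r = 5 m
Formula: A = pi * r^2
r^2 = 5^2 = 25
A = pi * 25
A = 78.54
78.54 m^2


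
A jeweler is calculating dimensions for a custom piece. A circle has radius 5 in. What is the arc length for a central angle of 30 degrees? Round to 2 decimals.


Shape: circular arc
Radius r = 5 in, Angle = 30 degrees
Formula: L = (angle/360) * 2 * pi * r
2 * pi * r = 10 * pi
L = (30/360) * 10 * pi
L = 0.833333 * pi
L = 2.62
2.62 in


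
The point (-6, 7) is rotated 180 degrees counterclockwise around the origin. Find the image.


Transformation: rotation about the origin
Original point: (-6, 7)
Rule for 180 deg: (x, y) -> (-x, -y)
Apply: (-6, 7) -> (6, -7)
(6, -7)


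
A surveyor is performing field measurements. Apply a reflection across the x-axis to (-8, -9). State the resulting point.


Transformation: reflection
Original point: (-8, -9)
Rule for reflection over the x-axis: (x, y) -> (x, -y)
Apply: (-8, -9) -> (-8, 9)
(-8, 9)


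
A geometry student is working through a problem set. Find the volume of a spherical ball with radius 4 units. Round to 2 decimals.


Shape: sphere
Radius r = 4 units
Formula: V = (4/3) * pi * r^3
r^3 = 64
(4/3) * 64 = 85.333333
V = 85.333333 * pi
V = 268.08
268.08 units^3


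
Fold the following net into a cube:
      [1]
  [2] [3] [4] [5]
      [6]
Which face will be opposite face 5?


Net: cross layout. Take square 3 as the base (bottom).
Fold the four squares in the horizontal row up around 3: 2 -> left, 4 -> right, 5 wraps to the top.
Fold 1 and 6 up from 3: 1 -> back, 6 -> front.
Opposite pairs are therefore: (1, 6), (2, 4), (3, 5).
Face 5 is opposite face 3.
face 3


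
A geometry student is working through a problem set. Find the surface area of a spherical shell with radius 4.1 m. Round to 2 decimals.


Shape: sphere
Radius r = 4.1 m
Formula: SA = 4 * pi * r^2
r^2 = 16.81
SA = 4 * pi * 16.81
SA = 67.24 * pi
SA = 211.24
211.24 m^2


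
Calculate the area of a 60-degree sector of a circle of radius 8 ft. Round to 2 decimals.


Shape: circular sector
Radius r = 8 ft, Angle = 60 degrees
Formula: A = (angle/360) * pi * r^2
r^2 = 64
Fraction of circle = 60/360
A = (60/360) * pi * 64
A = 10.666667 * pi
A = 33.51
33.51 ft^2


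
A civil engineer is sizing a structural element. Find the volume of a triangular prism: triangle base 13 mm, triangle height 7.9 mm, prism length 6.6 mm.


Shape: triangular prism
Triangle base = 13 mm, triangle height = 7.9 mm, prism length L = 6.6 mm
Formula: V = (1/2 * b * h_tri) * L
Cross-section area = 0.5 * 13 * 7.9 = 51.35
V = 51.35 * 6.6
V = 338.91
338.91 mm^3


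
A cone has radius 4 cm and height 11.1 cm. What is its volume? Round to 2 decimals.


Shape: cone
Radius r = 4 cm, Height h = 11.1 cm
Formula: V = (1/3) * pi * r^2 * h
r^2 = 16
pi * r^2 * h = pi * 16 * 11.1 = 177.6 * pi
V = 177.6 * pi / 3
V = 185.98
185.98 cm^3


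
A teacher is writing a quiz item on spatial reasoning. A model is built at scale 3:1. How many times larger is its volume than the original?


Linear scale factor k = 3
Rule: under a linear scaling by k, volumes scale by k^3.
k^3 = 3 * 3 * 3
k^3 = 9 * 3
k^3 = 27
Volume scales by a factor of 27.
27 (dimensionless)


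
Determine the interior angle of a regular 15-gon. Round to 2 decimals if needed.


Shape: regular pentadecagon (15 sides)
Formula: interior angle = (n - 2) * 180 / n
(n - 2) = 13
(n - 2) * 180 = 2340
angle = 2340 / 15
angle = 156
156 degrees


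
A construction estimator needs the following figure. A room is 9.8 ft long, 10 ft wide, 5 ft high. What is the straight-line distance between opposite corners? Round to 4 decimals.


Shape: rectangular box (space diagonal)
l = 9.8 ft, w = 10 ft, h = 5 ft
Visualize: the diagonal of the base, then a right triangle with that diagonal and the height.
Formula: d = sqrt(l^2 + w^2 + h^2)
l^2 + w^2 + h^2 = 96.04 + 100 + 25 = 221.04
d = sqrt(221.04)
d = 14.8674
14.8674 ft


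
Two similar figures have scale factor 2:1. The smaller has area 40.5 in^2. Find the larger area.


Linear scale factor k = 2
Original area = 40.5 in^2
Rule: under a linear scaling by k, areas scale by k^2.
k^2 = 2^2 = 4
New area = 40.5 * 4
New area = 162
162 in^2


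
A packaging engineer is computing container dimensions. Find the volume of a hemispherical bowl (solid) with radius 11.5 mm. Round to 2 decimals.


Shape: hemisphere (half of a sphere)
Radius r = 11.5 mm
Formula: V = (1/2) * (4/3) * pi * r^3 = (2/3) * pi * r^3
r^3 = 1520.875
(2/3) * 1520.875 = 1013.916667
V = 1013.916667 * pi
V = 3185.31
3185.31 mm^3


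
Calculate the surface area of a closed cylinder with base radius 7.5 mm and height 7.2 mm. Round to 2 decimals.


Shape: closed cylinder
Radius r = 7.5 mm, Height h = 7.2 mm
Formula: SA = 2*pi*r^2 + 2*pi*r*h = 2*pi*r*(r + h)
r + h = 14.7
2 * r * (r + h) = 2 * 7.5 * 14.7 = 220.5
SA = 220.5 * pi
SA = 692.72
692.72 mm^2


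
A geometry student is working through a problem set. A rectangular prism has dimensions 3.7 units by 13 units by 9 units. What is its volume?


Shape: rectangular prism
l = 3.7 units, w = 13 units, h = 9 units
Formula: V = l * w * h
V = 3.7 * 13 * 9
V = 48.1 * 9
V = 432.9
432.9 units^3


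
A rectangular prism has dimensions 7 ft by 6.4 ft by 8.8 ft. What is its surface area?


Shape: rectangular prism
l = 7 ft, w = 6.4 ft, h = 8.8 ft
Formula: SA = 2(lw + lh + wh)
lw = 44.8, lh = 61.6, wh = 56.32
lw + lh + wh = 162.72
SA = 2 * 162.72
SA = 325.44
325.44 ft^2


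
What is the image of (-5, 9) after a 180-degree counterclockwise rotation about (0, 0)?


Transformation: rotation about the origin
Original point: (-5, 9)
Rule for 180 deg: (x, y) -> (-x, -y)
Apply: (-5, 9) -> (5, -9)
(5, -9)


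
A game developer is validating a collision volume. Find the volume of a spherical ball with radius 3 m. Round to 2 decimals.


Shape: sphere
Radius r = 3 m
Formula: V = (4/3) * pi * r^3
r^3 = 27
(4/3) * 27 = 36
V = 36 * pi
V = 113.1
113.1 m^3


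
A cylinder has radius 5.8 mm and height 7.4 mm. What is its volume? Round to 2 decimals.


Shape: cylinder
Radius r = 5.8 mm, Height h = 7.4 mm
Formula: V = pi * r^2 * h
r^2 = 33.64
V = pi * 33.64 * 7.4
V = 248.936 * pi
V = 782.06
782.06 mm^3


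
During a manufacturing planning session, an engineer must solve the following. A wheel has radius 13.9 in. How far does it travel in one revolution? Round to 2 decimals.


Shape: circle
Radius r = 13.9 in
Formula: C = 2 * pi * r
C = 2 * pi * 13.9
C = 27.8 * pi
C = 87.34
87.34 in


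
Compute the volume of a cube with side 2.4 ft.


Shape: cube
Side s = 2.4 ft
Formula: V = s^3
V = 2.4 * 2.4 * 2.4
V = 5.76 * 2.4
V = 13.824
13.824 ft^3


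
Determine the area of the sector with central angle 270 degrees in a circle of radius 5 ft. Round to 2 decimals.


Shape: circular sector
Radius r = 5 ft, Angle = 270 degrees
Formula: A = (angle/360) * pi * r^2
r^2 = 25
Fraction of circle = 270/360
A = (270/360) * pi * 25
A = 18.75 * pi
A = 58.9
58.9 ft^2


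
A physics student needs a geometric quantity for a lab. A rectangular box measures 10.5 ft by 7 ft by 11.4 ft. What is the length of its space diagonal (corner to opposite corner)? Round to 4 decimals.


Shape: rectangular box (space diagonal)
l = 10.5 ft, w = 7 ft, h = 11.4 ft
Visualize: the diagonal of the base, then a right triangle with that diagonal and the height.
Formula: d = sqrt(l^2 + w^2 + h^2)
l^2 + w^2 + h^2 = 110.25 + 49 + 129.96 = 289.21
d = sqrt(289.21)
d = 17.0062
17.0062 ft


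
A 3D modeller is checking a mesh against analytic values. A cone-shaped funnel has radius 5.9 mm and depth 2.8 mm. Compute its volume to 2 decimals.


Shape: cone
Radius r = 5.9 mm, Height h = 2.8 mm
Formula: V = (1/3) * pi * r^2 * h
r^2 = 34.81
pi * r^2 * h = pi * 34.81 * 2.8 = 97.468 * pi
V = 97.468 * pi / 3
V = 102.07
102.07 mm^3


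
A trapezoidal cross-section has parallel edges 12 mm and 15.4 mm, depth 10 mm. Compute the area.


Shape: trapezoid
Parallel sides a = 12 mm, b = 15.4 mm; Height h = 10 mm
Formula: A = (a + b) * h / 2
a + b = 12 + 15.4 = 27.4
A = 27.4 * 10 / 2
A = 274 / 2
A = 137
137 mm^2


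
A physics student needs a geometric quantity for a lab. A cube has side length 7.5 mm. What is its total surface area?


Shape: cube
Side s = 7.5 mm
A cube has 6 square faces.
Formula: SA = 6 * s^2
s^2 = 56.25
SA = 6 * 56.25
SA = 337.5
337.5 mm^2


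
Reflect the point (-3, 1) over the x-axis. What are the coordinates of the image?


Transformation: reflection
Original point: (-3, 1)
Rule for reflection over the x-axis: (x, y) -> (x, -y)
Apply: (-3, 1) -> (-3, -1)
(-3, -1)


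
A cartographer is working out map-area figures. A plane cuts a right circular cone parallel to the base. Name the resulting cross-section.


Solid: right circular cone
Cutting plane: parallel to the base
Visualize the intersection of the plane with the solid's surface.
The boundary of the cut region is a circle.
circle


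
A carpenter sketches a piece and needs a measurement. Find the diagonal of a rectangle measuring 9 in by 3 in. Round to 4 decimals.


Shape: rectangle (diagonal via Pythagoras)
Sides: 9 in and 3 in
Formula: d = sqrt(l^2 + w^2)
l^2 = 81, w^2 = 9
l^2 + w^2 = 90
d = sqrt(90)
d = 9.4868
9.4868 in


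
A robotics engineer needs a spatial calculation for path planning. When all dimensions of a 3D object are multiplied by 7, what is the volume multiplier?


Linear scale factor k = 7
Rule: under a linear scaling by k, volumes scale by k^3.
k^3 = 7 * 7 * 7
k^3 = 49 * 7
k^3 = 343
Volume scales by a factor of 343.
343 (dimensionless)


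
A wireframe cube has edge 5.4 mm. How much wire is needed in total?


Shape: cube
Side s = 5.4 mm
A cube has 12 edges, all equal.
Formula: total edge length = 12 * s
Total = 12 * 5.4
Total = 64.8
64.8 mm


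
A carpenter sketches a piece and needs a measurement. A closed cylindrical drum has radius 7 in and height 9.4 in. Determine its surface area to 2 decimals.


Shape: closed cylinder
Radius r = 7 in, Height h = 9.4 in
Formula: SA = 2*pi*r^2 + 2*pi*r*h = 2*pi*r*(r + h)
r + h = 16.4
2 * r * (r + h) = 2 * 7 * 16.4 = 229.6
SA = 229.6 * pi
SA = 721.31
721.31 in^2


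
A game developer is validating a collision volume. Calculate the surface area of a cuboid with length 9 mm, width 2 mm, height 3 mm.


Shape: rectangular prism
l = 9 mm, w = 2 mm, h = 3 mm
Formula: SA = 2(lw + lh + wh)
lw = 18, lh = 27, wh = 6
lw + lh + wh = 51
SA = 2 * 51
SA = 102
102 mm^2


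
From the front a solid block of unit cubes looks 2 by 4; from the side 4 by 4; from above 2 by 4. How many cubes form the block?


Orthographic views of a solid rectangular block:
Front view 2 x 4 -> length = 2, height = 4
Side view 4 x 4 -> width = 4, height = 4 (consistent)
Top view 2 x 4 -> confirms length = 2, width = 4
The block is 2 x 4 x 4.
Total unit cubes = 2 * 4 * 4 = 32
32 unit cubes


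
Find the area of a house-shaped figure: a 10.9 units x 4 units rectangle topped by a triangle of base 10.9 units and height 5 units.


Composite shape: rectangle + triangle
Rectangle area = 10.9 * 4 = 43.6
Triangle area = 0.5 * 10.9 * 5 = 27.25
Total = 43.6 + 27.25
Total = 70.85
70.85 units^2


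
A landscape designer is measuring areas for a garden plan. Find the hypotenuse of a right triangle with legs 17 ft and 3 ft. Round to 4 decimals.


Shape: right triangle
Legs a = 17 ft, b = 3 ft
Formula: c = sqrt(a^2 + b^2)
a^2 = 289, b^2 = 9
a^2 + b^2 = 298
c = sqrt(298)
c = 17.2627
17.2627 ft


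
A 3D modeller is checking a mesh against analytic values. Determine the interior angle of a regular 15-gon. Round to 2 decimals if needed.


Shape: regular pentadecagon (15 sides)
Formula: interior angle = (n - 2) * 180 / n
(n - 2) = 13
(n - 2) * 180 = 2340
angle = 2340 / 15
angle = 156
156 degrees


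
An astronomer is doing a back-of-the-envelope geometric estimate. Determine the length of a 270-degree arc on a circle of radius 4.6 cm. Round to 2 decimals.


Shape: circular arc
Radius r = 4.6 cm, Angle = 270 degrees
Formula: L = (angle/360) * 2 * pi * r
2 * pi * r = 9.2 * pi
L = (270/360) * 9.2 * pi
L = 6.9 * pi
L = 21.68
21.68 cm


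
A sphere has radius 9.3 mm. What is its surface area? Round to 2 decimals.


Shape: sphere
Radius r = 9.3 mm
Formula: SA = 4 * pi * r^2
r^2 = 86.49
SA = 4 * pi * 86.49
SA = 345.96 * pi
SA = 1086.87
1086.87 mm^2


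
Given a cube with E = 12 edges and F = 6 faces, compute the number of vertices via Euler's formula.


Polyhedron: cube
Euler's formula for convex polyhedra: V - E + F = 2
Given: E = 12 edges and F = 6 faces
Solve for V:
V = 2 + E - F = 2 + 12 - 6 = 8
8 vertices


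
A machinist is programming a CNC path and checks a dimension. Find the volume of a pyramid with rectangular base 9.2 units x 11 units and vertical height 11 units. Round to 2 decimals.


Shape: rectangular pyramid
Base: 9.2 units x 11 units, Height h = 11 units
Formula: V = (1/3) * base_area * h
base_area = 9.2 * 11 = 101.2
base_area * h = 101.2 * 11 = 1113.2
V = 1113.2 / 3
V = 371.07
371.07 units^3


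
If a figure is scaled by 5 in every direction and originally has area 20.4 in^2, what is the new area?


Linear scale factor k = 5
Original area = 20.4 in^2
Rule: under a linear scaling by k, areas scale by k^2.
k^2 = 5^2 = 25
New area = 20.4 * 25
New area = 510
510 in^2


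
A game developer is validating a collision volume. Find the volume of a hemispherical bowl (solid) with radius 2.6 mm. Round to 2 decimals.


Shape: hemisphere (half of a sphere)
Radius r = 2.6 mm
Formula: V = (1/2) * (4/3) * pi * r^3 = (2/3) * pi * r^3
r^3 = 17.576
(2/3) * 17.576 = 11.717333
V = 11.717333 * pi
V = 36.81
36.81 mm^3


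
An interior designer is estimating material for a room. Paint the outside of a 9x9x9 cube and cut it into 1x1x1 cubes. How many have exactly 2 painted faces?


Large cube: 9 x 9 x 9, cut into unit cubes.
n = 9, so n - 2 = 7
Cubes with 2 painted faces lie along the edges, excluding corners.
A cube has 12 edges; each contributes (n - 2) = 7 such cubes.
Count = 12 * 7 = 84
84 unit cubes


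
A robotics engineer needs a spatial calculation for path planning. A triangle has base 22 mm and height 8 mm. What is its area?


Shape: triangle
Base b = 22 mm, Height h = 8 mm
Formula: A = (1/2) * b * h
A = 0.5 * 22 * 8
A = 0.5 * 176
A = 88
88 mm^2


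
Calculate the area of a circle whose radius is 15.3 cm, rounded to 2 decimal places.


Shape: circle
Radius r = 15.3 cm
Formula: A = pi * r^2
r^2 = 15.3^2 = 234.09
A = pi * 234.09
A = 735.42
735.42 cm^2


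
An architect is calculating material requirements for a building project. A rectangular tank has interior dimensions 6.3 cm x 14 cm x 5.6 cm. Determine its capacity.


Shape: rectangular prism
l = 6.3 cm, w = 14 cm, h = 5.6 cm
Formula: V = l * w * h
V = 6.3 * 14 * 5.6
V = 88.2 * 5.6
V = 493.92
493.92 cm^3


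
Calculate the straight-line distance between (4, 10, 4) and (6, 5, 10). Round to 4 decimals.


3D distance between two points
P1 = (4, 10, 4), P2 = (6, 5, 10)
Formula: d = sqrt((x2-x1)^2 + (y2-y1)^2 + (z2-z1)^2)
dx = 6 - 4 = 2
dy = 5 - 10 = -5
dz = 10 - 4 = 6
dx^2 + dy^2 + dz^2 = 4 + 25 + 36 = 65
d = sqrt(65)
d = 8.0623
8.0623 units


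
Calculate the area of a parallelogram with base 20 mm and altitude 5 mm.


Shape: parallelogram
Base b = 20 mm, Height h = 5 mm
Formula: A = b * h
A = 20 * 5
A = 100
100 mm^2


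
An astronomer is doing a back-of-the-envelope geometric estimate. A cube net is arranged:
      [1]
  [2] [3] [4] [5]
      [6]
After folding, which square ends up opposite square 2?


Net: cross layout. Take square 3 as the base (bottom).
Fold the four squares in the horizontal row up around 3: 2 -> left, 4 -> right, 5 wraps to the top.
Fold 1 and 6 up from 3: 1 -> back, 6 -> front.
Opposite pairs are therefore: (1, 6), (2, 4), (3, 5).
Face 2 is opposite face 4.
face 4


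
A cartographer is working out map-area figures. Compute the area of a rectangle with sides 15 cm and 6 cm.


Shape: rectangle
Length l = 15 cm, Width w = 6 cm
Formula: A = l * w
A = 15 * 6
A = 90
90 cm^2


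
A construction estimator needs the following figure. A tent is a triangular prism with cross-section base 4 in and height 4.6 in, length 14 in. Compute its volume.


Shape: triangular prism
Triangle base = 4 in, triangle height = 4.6 in, prism length L = 14 in
Formula: V = (1/2 * b * h_tri) * L
Cross-section area = 0.5 * 4 * 4.6 = 9.2
V = 9.2 * 14
V = 128.8
128.8 in^3


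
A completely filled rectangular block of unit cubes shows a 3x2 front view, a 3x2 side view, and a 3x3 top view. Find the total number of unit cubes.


Orthographic views of a solid rectangular block:
Front view 3 x 2 -> length = 3, height = 2
Side view 3 x 2 -> width = 3, height = 2 (consistent)
Top view 3 x 3 -> confirms length = 3, width = 3
The block is 3 x 3 x 2.
Total unit cubes = 3 * 3 * 2 = 18
18 unit cubes


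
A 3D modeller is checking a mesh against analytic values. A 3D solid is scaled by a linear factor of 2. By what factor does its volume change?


Linear scale factor k = 2
Rule: under a linear scaling by k, volumes scale by k^3.
k^3 = 2 * 2 * 2
k^3 = 4 * 2
k^3 = 8
Volume scales by a factor of 8.
8 (dimensionless)


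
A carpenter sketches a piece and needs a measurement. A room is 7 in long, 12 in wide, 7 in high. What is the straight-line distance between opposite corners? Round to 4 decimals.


Shape: rectangular box (space diagonal)
l = 7 in, w = 12 in, h = 7 in
Visualize: the diagonal of the base, then a right triangle with that diagonal and the height.
Formula: d = sqrt(l^2 + w^2 + h^2)
l^2 + w^2 + h^2 = 49 + 144 + 49 = 242
d = sqrt(242)
d = 15.5563
15.5563 in


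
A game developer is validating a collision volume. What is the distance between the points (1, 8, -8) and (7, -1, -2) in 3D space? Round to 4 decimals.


3D distance between two points
P1 = (1, 8, -8), P2 = (7, -1, -2)
Formula: d = sqrt((x2-x1)^2 + (y2-y1)^2 + (z2-z1)^2)
dx = 7 - 1 = 6
dy = -1 - 8 = -9
dz = -2 - -8 = 6
dx^2 + dy^2 + dz^2 = 36 + 81 + 36 = 153
d = sqrt(153)
d = 12.3693
12.3693 units


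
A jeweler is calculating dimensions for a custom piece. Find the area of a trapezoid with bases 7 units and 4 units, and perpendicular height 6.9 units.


Shape: trapezoid
Parallel sides a = 7 units, b = 4 units; Height h = 6.9 units
Formula: A = (a + b) * h / 2
a + b = 7 + 4 = 11
A = 11 * 6.9 / 2
A = 75.9 / 2
A = 37.95
37.95 units^2


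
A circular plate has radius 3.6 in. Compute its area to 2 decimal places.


Shape: circle
Radius r = 3.6 in
Formula: A = pi * r^2
r^2 = 3.6^2 = 12.96
A = pi * 12.96
A = 40.72
40.72 in^2


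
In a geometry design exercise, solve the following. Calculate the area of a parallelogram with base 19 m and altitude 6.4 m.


Shape: parallelogram
Base b = 19 m, Height h = 6.4 m
Formula: A = b * h
A = 19 * 6.4
A = 121.6
121.6 m^2


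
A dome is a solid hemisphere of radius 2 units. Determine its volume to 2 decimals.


Shape: hemisphere (half of a sphere)
Radius r = 2 units
Formula: V = (1/2) * (4/3) * pi * r^3 = (2/3) * pi * r^3
r^3 = 8
(2/3) * 8 = 5.333333
V = 5.333333 * pi
V = 16.76
16.76 units^3


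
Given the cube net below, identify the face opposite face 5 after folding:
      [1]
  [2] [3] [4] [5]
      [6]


Net: cross layout. Take square 3 as the base (bottom).
Fold the four squares in the horizontal row up around 3: 2 -> left, 4 -> right, 5 wraps to the top.
Fold 1 and 6 up from 3: 1 -> back, 6 -> front.
Opposite pairs are therefore: (1, 6), (2, 4), (3, 5).
Face 5 is opposite face 3.
face 3
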